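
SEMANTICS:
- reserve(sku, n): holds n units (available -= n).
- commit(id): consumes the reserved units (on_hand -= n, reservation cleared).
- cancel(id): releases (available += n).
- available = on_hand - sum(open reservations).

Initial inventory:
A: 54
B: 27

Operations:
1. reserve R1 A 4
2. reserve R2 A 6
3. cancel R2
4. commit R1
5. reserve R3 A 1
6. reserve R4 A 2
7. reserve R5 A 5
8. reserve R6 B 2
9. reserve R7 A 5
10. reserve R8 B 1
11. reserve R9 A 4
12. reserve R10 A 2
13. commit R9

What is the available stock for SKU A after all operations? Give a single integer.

Step 1: reserve R1 A 4 -> on_hand[A=54 B=27] avail[A=50 B=27] open={R1}
Step 2: reserve R2 A 6 -> on_hand[A=54 B=27] avail[A=44 B=27] open={R1,R2}
Step 3: cancel R2 -> on_hand[A=54 B=27] avail[A=50 B=27] open={R1}
Step 4: commit R1 -> on_hand[A=50 B=27] avail[A=50 B=27] open={}
Step 5: reserve R3 A 1 -> on_hand[A=50 B=27] avail[A=49 B=27] open={R3}
Step 6: reserve R4 A 2 -> on_hand[A=50 B=27] avail[A=47 B=27] open={R3,R4}
Step 7: reserve R5 A 5 -> on_hand[A=50 B=27] avail[A=42 B=27] open={R3,R4,R5}
Step 8: reserve R6 B 2 -> on_hand[A=50 B=27] avail[A=42 B=25] open={R3,R4,R5,R6}
Step 9: reserve R7 A 5 -> on_hand[A=50 B=27] avail[A=37 B=25] open={R3,R4,R5,R6,R7}
Step 10: reserve R8 B 1 -> on_hand[A=50 B=27] avail[A=37 B=24] open={R3,R4,R5,R6,R7,R8}
Step 11: reserve R9 A 4 -> on_hand[A=50 B=27] avail[A=33 B=24] open={R3,R4,R5,R6,R7,R8,R9}
Step 12: reserve R10 A 2 -> on_hand[A=50 B=27] avail[A=31 B=24] open={R10,R3,R4,R5,R6,R7,R8,R9}
Step 13: commit R9 -> on_hand[A=46 B=27] avail[A=31 B=24] open={R10,R3,R4,R5,R6,R7,R8}
Final available[A] = 31

Answer: 31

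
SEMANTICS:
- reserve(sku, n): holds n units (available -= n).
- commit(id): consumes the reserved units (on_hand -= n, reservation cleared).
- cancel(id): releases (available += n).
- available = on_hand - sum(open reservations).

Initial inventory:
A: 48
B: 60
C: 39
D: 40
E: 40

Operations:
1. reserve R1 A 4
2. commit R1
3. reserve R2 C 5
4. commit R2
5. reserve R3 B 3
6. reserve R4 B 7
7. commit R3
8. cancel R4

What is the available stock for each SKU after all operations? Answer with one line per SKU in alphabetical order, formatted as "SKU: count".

Answer: A: 44
B: 57
C: 34
D: 40
E: 40

Derivation:
Step 1: reserve R1 A 4 -> on_hand[A=48 B=60 C=39 D=40 E=40] avail[A=44 B=60 C=39 D=40 E=40] open={R1}
Step 2: commit R1 -> on_hand[A=44 B=60 C=39 D=40 E=40] avail[A=44 B=60 C=39 D=40 E=40] open={}
Step 3: reserve R2 C 5 -> on_hand[A=44 B=60 C=39 D=40 E=40] avail[A=44 B=60 C=34 D=40 E=40] open={R2}
Step 4: commit R2 -> on_hand[A=44 B=60 C=34 D=40 E=40] avail[A=44 B=60 C=34 D=40 E=40] open={}
Step 5: reserve R3 B 3 -> on_hand[A=44 B=60 C=34 D=40 E=40] avail[A=44 B=57 C=34 D=40 E=40] open={R3}
Step 6: reserve R4 B 7 -> on_hand[A=44 B=60 C=34 D=40 E=40] avail[A=44 B=50 C=34 D=40 E=40] open={R3,R4}
Step 7: commit R3 -> on_hand[A=44 B=57 C=34 D=40 E=40] avail[A=44 B=50 C=34 D=40 E=40] open={R4}
Step 8: cancel R4 -> on_hand[A=44 B=57 C=34 D=40 E=40] avail[A=44 B=57 C=34 D=40 E=40] open={}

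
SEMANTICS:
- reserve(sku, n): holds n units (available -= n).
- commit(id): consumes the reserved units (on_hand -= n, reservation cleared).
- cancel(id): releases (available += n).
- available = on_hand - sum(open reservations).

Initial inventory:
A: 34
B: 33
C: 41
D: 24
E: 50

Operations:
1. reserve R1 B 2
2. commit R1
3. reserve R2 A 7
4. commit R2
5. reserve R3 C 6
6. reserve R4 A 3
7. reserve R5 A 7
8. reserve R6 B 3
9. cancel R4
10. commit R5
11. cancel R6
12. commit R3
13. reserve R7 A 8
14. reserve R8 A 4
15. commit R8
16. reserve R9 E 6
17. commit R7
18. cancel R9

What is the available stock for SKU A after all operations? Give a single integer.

Answer: 8

Derivation:
Step 1: reserve R1 B 2 -> on_hand[A=34 B=33 C=41 D=24 E=50] avail[A=34 B=31 C=41 D=24 E=50] open={R1}
Step 2: commit R1 -> on_hand[A=34 B=31 C=41 D=24 E=50] avail[A=34 B=31 C=41 D=24 E=50] open={}
Step 3: reserve R2 A 7 -> on_hand[A=34 B=31 C=41 D=24 E=50] avail[A=27 B=31 C=41 D=24 E=50] open={R2}
Step 4: commit R2 -> on_hand[A=27 B=31 C=41 D=24 E=50] avail[A=27 B=31 C=41 D=24 E=50] open={}
Step 5: reserve R3 C 6 -> on_hand[A=27 B=31 C=41 D=24 E=50] avail[A=27 B=31 C=35 D=24 E=50] open={R3}
Step 6: reserve R4 A 3 -> on_hand[A=27 B=31 C=41 D=24 E=50] avail[A=24 B=31 C=35 D=24 E=50] open={R3,R4}
Step 7: reserve R5 A 7 -> on_hand[A=27 B=31 C=41 D=24 E=50] avail[A=17 B=31 C=35 D=24 E=50] open={R3,R4,R5}
Step 8: reserve R6 B 3 -> on_hand[A=27 B=31 C=41 D=24 E=50] avail[A=17 B=28 C=35 D=24 E=50] open={R3,R4,R5,R6}
Step 9: cancel R4 -> on_hand[A=27 B=31 C=41 D=24 E=50] avail[A=20 B=28 C=35 D=24 E=50] open={R3,R5,R6}
Step 10: commit R5 -> on_hand[A=20 B=31 C=41 D=24 E=50] avail[A=20 B=28 C=35 D=24 E=50] open={R3,R6}
Step 11: cancel R6 -> on_hand[A=20 B=31 C=41 D=24 E=50] avail[A=20 B=31 C=35 D=24 E=50] open={R3}
Step 12: commit R3 -> on_hand[A=20 B=31 C=35 D=24 E=50] avail[A=20 B=31 C=35 D=24 E=50] open={}
Step 13: reserve R7 A 8 -> on_hand[A=20 B=31 C=35 D=24 E=50] avail[A=12 B=31 C=35 D=24 E=50] open={R7}
Step 14: reserve R8 A 4 -> on_hand[A=20 B=31 C=35 D=24 E=50] avail[A=8 B=31 C=35 D=24 E=50] open={R7,R8}
Step 15: commit R8 -> on_hand[A=16 B=31 C=35 D=24 E=50] avail[A=8 B=31 C=35 D=24 E=50] open={R7}
Step 16: reserve R9 E 6 -> on_hand[A=16 B=31 C=35 D=24 E=50] avail[A=8 B=31 C=35 D=24 E=44] open={R7,R9}
Step 17: commit R7 -> on_hand[A=8 B=31 C=35 D=24 E=50] avail[A=8 B=31 C=35 D=24 E=44] open={R9}
Step 18: cancel R9 -> on_hand[A=8 B=31 C=35 D=24 E=50] avail[A=8 B=31 C=35 D=24 E=50] open={}
Final available[A] = 8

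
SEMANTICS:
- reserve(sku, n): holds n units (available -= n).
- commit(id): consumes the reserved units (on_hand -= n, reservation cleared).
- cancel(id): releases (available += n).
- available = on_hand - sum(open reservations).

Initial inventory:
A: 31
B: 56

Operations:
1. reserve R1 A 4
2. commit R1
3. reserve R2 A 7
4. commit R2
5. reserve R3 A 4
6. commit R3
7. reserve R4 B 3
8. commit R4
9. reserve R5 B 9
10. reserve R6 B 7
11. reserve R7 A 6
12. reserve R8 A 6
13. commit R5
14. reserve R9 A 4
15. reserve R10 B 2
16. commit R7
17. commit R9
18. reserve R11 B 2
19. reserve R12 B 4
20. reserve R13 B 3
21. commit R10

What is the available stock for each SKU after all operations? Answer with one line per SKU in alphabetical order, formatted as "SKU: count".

Answer: A: 0
B: 26

Derivation:
Step 1: reserve R1 A 4 -> on_hand[A=31 B=56] avail[A=27 B=56] open={R1}
Step 2: commit R1 -> on_hand[A=27 B=56] avail[A=27 B=56] open={}
Step 3: reserve R2 A 7 -> on_hand[A=27 B=56] avail[A=20 B=56] open={R2}
Step 4: commit R2 -> on_hand[A=20 B=56] avail[A=20 B=56] open={}
Step 5: reserve R3 A 4 -> on_hand[A=20 B=56] avail[A=16 B=56] open={R3}
Step 6: commit R3 -> on_hand[A=16 B=56] avail[A=16 B=56] open={}
Step 7: reserve R4 B 3 -> on_hand[A=16 B=56] avail[A=16 B=53] open={R4}
Step 8: commit R4 -> on_hand[A=16 B=53] avail[A=16 B=53] open={}
Step 9: reserve R5 B 9 -> on_hand[A=16 B=53] avail[A=16 B=44] open={R5}
Step 10: reserve R6 B 7 -> on_hand[A=16 B=53] avail[A=16 B=37] open={R5,R6}
Step 11: reserve R7 A 6 -> on_hand[A=16 B=53] avail[A=10 B=37] open={R5,R6,R7}
Step 12: reserve R8 A 6 -> on_hand[A=16 B=53] avail[A=4 B=37] open={R5,R6,R7,R8}
Step 13: commit R5 -> on_hand[A=16 B=44] avail[A=4 B=37] open={R6,R7,R8}
Step 14: reserve R9 A 4 -> on_hand[A=16 B=44] avail[A=0 B=37] open={R6,R7,R8,R9}
Step 15: reserve R10 B 2 -> on_hand[A=16 B=44] avail[A=0 B=35] open={R10,R6,R7,R8,R9}
Step 16: commit R7 -> on_hand[A=10 B=44] avail[A=0 B=35] open={R10,R6,R8,R9}
Step 17: commit R9 -> on_hand[A=6 B=44] avail[A=0 B=35] open={R10,R6,R8}
Step 18: reserve R11 B 2 -> on_hand[A=6 B=44] avail[A=0 B=33] open={R10,R11,R6,R8}
Step 19: reserve R12 B 4 -> on_hand[A=6 B=44] avail[A=0 B=29] open={R10,R11,R12,R6,R8}
Step 20: reserve R13 B 3 -> on_hand[A=6 B=44] avail[A=0 B=26] open={R10,R11,R12,R13,R6,R8}
Step 21: commit R10 -> on_hand[A=6 B=42] avail[A=0 B=26] open={R11,R12,R13,R6,R8}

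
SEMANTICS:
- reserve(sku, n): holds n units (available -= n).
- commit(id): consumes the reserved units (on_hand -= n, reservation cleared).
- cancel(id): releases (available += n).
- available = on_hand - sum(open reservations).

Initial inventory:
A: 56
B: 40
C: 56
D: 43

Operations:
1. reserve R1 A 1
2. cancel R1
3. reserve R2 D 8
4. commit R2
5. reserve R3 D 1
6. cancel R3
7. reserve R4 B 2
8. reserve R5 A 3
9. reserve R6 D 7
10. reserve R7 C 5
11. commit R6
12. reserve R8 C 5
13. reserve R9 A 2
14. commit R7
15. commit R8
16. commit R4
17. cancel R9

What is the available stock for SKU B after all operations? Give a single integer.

Answer: 38

Derivation:
Step 1: reserve R1 A 1 -> on_hand[A=56 B=40 C=56 D=43] avail[A=55 B=40 C=56 D=43] open={R1}
Step 2: cancel R1 -> on_hand[A=56 B=40 C=56 D=43] avail[A=56 B=40 C=56 D=43] open={}
Step 3: reserve R2 D 8 -> on_hand[A=56 B=40 C=56 D=43] avail[A=56 B=40 C=56 D=35] open={R2}
Step 4: commit R2 -> on_hand[A=56 B=40 C=56 D=35] avail[A=56 B=40 C=56 D=35] open={}
Step 5: reserve R3 D 1 -> on_hand[A=56 B=40 C=56 D=35] avail[A=56 B=40 C=56 D=34] open={R3}
Step 6: cancel R3 -> on_hand[A=56 B=40 C=56 D=35] avail[A=56 B=40 C=56 D=35] open={}
Step 7: reserve R4 B 2 -> on_hand[A=56 B=40 C=56 D=35] avail[A=56 B=38 C=56 D=35] open={R4}
Step 8: reserve R5 A 3 -> on_hand[A=56 B=40 C=56 D=35] avail[A=53 B=38 C=56 D=35] open={R4,R5}
Step 9: reserve R6 D 7 -> on_hand[A=56 B=40 C=56 D=35] avail[A=53 B=38 C=56 D=28] open={R4,R5,R6}
Step 10: reserve R7 C 5 -> on_hand[A=56 B=40 C=56 D=35] avail[A=53 B=38 C=51 D=28] open={R4,R5,R6,R7}
Step 11: commit R6 -> on_hand[A=56 B=40 C=56 D=28] avail[A=53 B=38 C=51 D=28] open={R4,R5,R7}
Step 12: reserve R8 C 5 -> on_hand[A=56 B=40 C=56 D=28] avail[A=53 B=38 C=46 D=28] open={R4,R5,R7,R8}
Step 13: reserve R9 A 2 -> on_hand[A=56 B=40 C=56 D=28] avail[A=51 B=38 C=46 D=28] open={R4,R5,R7,R8,R9}
Step 14: commit R7 -> on_hand[A=56 B=40 C=51 D=28] avail[A=51 B=38 C=46 D=28] open={R4,R5,R8,R9}
Step 15: commit R8 -> on_hand[A=56 B=40 C=46 D=28] avail[A=51 B=38 C=46 D=28] open={R4,R5,R9}
Step 16: commit R4 -> on_hand[A=56 B=38 C=46 D=28] avail[A=51 B=38 C=46 D=28] open={R5,R9}
Step 17: cancel R9 -> on_hand[A=56 B=38 C=46 D=28] avail[A=53 B=38 C=46 D=28] open={R5}
Final available[B] = 38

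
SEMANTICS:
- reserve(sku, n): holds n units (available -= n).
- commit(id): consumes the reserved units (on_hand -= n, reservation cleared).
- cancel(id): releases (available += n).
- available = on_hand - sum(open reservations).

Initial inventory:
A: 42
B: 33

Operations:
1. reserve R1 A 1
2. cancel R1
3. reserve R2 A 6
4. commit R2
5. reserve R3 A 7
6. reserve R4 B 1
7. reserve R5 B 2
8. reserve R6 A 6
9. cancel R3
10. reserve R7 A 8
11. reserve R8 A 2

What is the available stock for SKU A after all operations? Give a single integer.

Answer: 20

Derivation:
Step 1: reserve R1 A 1 -> on_hand[A=42 B=33] avail[A=41 B=33] open={R1}
Step 2: cancel R1 -> on_hand[A=42 B=33] avail[A=42 B=33] open={}
Step 3: reserve R2 A 6 -> on_hand[A=42 B=33] avail[A=36 B=33] open={R2}
Step 4: commit R2 -> on_hand[A=36 B=33] avail[A=36 B=33] open={}
Step 5: reserve R3 A 7 -> on_hand[A=36 B=33] avail[A=29 B=33] open={R3}
Step 6: reserve R4 B 1 -> on_hand[A=36 B=33] avail[A=29 B=32] open={R3,R4}
Step 7: reserve R5 B 2 -> on_hand[A=36 B=33] avail[A=29 B=30] open={R3,R4,R5}
Step 8: reserve R6 A 6 -> on_hand[A=36 B=33] avail[A=23 B=30] open={R3,R4,R5,R6}
Step 9: cancel R3 -> on_hand[A=36 B=33] avail[A=30 B=30] open={R4,R5,R6}
Step 10: reserve R7 A 8 -> on_hand[A=36 B=33] avail[A=22 B=30] open={R4,R5,R6,R7}
Step 11: reserve R8 A 2 -> on_hand[A=36 B=33] avail[A=20 B=30] open={R4,R5,R6,R7,R8}
Final available[A] = 20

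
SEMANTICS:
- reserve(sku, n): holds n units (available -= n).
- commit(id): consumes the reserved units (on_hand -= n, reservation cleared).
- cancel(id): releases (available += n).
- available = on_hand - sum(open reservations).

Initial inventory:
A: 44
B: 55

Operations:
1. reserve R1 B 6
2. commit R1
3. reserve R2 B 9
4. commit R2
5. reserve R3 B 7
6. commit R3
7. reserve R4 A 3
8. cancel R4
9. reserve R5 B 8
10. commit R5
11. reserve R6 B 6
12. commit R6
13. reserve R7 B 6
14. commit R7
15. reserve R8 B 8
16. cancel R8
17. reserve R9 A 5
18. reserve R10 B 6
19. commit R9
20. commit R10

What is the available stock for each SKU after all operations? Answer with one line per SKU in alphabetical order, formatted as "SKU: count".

Answer: A: 39
B: 7

Derivation:
Step 1: reserve R1 B 6 -> on_hand[A=44 B=55] avail[A=44 B=49] open={R1}
Step 2: commit R1 -> on_hand[A=44 B=49] avail[A=44 B=49] open={}
Step 3: reserve R2 B 9 -> on_hand[A=44 B=49] avail[A=44 B=40] open={R2}
Step 4: commit R2 -> on_hand[A=44 B=40] avail[A=44 B=40] open={}
Step 5: reserve R3 B 7 -> on_hand[A=44 B=40] avail[A=44 B=33] open={R3}
Step 6: commit R3 -> on_hand[A=44 B=33] avail[A=44 B=33] open={}
Step 7: reserve R4 A 3 -> on_hand[A=44 B=33] avail[A=41 B=33] open={R4}
Step 8: cancel R4 -> on_hand[A=44 B=33] avail[A=44 B=33] open={}
Step 9: reserve R5 B 8 -> on_hand[A=44 B=33] avail[A=44 B=25] open={R5}
Step 10: commit R5 -> on_hand[A=44 B=25] avail[A=44 B=25] open={}
Step 11: reserve R6 B 6 -> on_hand[A=44 B=25] avail[A=44 B=19] open={R6}
Step 12: commit R6 -> on_hand[A=44 B=19] avail[A=44 B=19] open={}
Step 13: reserve R7 B 6 -> on_hand[A=44 B=19] avail[A=44 B=13] open={R7}
Step 14: commit R7 -> on_hand[A=44 B=13] avail[A=44 B=13] open={}
Step 15: reserve R8 B 8 -> on_hand[A=44 B=13] avail[A=44 B=5] open={R8}
Step 16: cancel R8 -> on_hand[A=44 B=13] avail[A=44 B=13] open={}
Step 17: reserve R9 A 5 -> on_hand[A=44 B=13] avail[A=39 B=13] open={R9}
Step 18: reserve R10 B 6 -> on_hand[A=44 B=13] avail[A=39 B=7] open={R10,R9}
Step 19: commit R9 -> on_hand[A=39 B=13] avail[A=39 B=7] open={R10}
Step 20: commit R10 -> on_hand[A=39 B=7] avail[A=39 B=7] open={}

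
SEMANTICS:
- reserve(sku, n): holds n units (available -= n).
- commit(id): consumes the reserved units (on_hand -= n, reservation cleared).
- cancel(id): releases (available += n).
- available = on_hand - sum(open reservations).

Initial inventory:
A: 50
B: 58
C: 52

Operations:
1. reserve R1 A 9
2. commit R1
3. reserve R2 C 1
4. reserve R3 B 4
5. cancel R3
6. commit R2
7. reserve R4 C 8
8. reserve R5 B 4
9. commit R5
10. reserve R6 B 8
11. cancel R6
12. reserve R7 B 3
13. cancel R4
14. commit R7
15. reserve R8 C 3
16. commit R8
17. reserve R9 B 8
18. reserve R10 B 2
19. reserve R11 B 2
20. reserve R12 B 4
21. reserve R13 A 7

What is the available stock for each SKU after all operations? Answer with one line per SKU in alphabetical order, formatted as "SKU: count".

Step 1: reserve R1 A 9 -> on_hand[A=50 B=58 C=52] avail[A=41 B=58 C=52] open={R1}
Step 2: commit R1 -> on_hand[A=41 B=58 C=52] avail[A=41 B=58 C=52] open={}
Step 3: reserve R2 C 1 -> on_hand[A=41 B=58 C=52] avail[A=41 B=58 C=51] open={R2}
Step 4: reserve R3 B 4 -> on_hand[A=41 B=58 C=52] avail[A=41 B=54 C=51] open={R2,R3}
Step 5: cancel R3 -> on_hand[A=41 B=58 C=52] avail[A=41 B=58 C=51] open={R2}
Step 6: commit R2 -> on_hand[A=41 B=58 C=51] avail[A=41 B=58 C=51] open={}
Step 7: reserve R4 C 8 -> on_hand[A=41 B=58 C=51] avail[A=41 B=58 C=43] open={R4}
Step 8: reserve R5 B 4 -> on_hand[A=41 B=58 C=51] avail[A=41 B=54 C=43] open={R4,R5}
Step 9: commit R5 -> on_hand[A=41 B=54 C=51] avail[A=41 B=54 C=43] open={R4}
Step 10: reserve R6 B 8 -> on_hand[A=41 B=54 C=51] avail[A=41 B=46 C=43] open={R4,R6}
Step 11: cancel R6 -> on_hand[A=41 B=54 C=51] avail[A=41 B=54 C=43] open={R4}
Step 12: reserve R7 B 3 -> on_hand[A=41 B=54 C=51] avail[A=41 B=51 C=43] open={R4,R7}
Step 13: cancel R4 -> on_hand[A=41 B=54 C=51] avail[A=41 B=51 C=51] open={R7}
Step 14: commit R7 -> on_hand[A=41 B=51 C=51] avail[A=41 B=51 C=51] open={}
Step 15: reserve R8 C 3 -> on_hand[A=41 B=51 C=51] avail[A=41 B=51 C=48] open={R8}
Step 16: commit R8 -> on_hand[A=41 B=51 C=48] avail[A=41 B=51 C=48] open={}
Step 17: reserve R9 B 8 -> on_hand[A=41 B=51 C=48] avail[A=41 B=43 C=48] open={R9}
Step 18: reserve R10 B 2 -> on_hand[A=41 B=51 C=48] avail[A=41 B=41 C=48] open={R10,R9}
Step 19: reserve R11 B 2 -> on_hand[A=41 B=51 C=48] avail[A=41 B=39 C=48] open={R10,R11,R9}
Step 20: reserve R12 B 4 -> on_hand[A=41 B=51 C=48] avail[A=41 B=35 C=48] open={R10,R11,R12,R9}
Step 21: reserve R13 A 7 -> on_hand[A=41 B=51 C=48] avail[A=34 B=35 C=48] open={R10,R11,R12,R13,R9}

Answer: A: 34
B: 35
C: 48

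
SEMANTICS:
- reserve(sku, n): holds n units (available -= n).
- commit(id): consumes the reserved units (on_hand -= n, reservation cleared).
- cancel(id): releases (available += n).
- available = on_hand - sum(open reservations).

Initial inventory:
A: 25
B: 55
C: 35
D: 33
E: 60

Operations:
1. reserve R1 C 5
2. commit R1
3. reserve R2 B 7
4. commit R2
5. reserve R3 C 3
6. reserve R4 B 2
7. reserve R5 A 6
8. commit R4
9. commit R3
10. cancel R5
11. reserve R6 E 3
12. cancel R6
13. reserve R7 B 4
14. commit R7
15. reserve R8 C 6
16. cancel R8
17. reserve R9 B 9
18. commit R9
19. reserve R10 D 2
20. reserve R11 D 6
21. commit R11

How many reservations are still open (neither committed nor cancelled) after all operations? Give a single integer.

Answer: 1

Derivation:
Step 1: reserve R1 C 5 -> on_hand[A=25 B=55 C=35 D=33 E=60] avail[A=25 B=55 C=30 D=33 E=60] open={R1}
Step 2: commit R1 -> on_hand[A=25 B=55 C=30 D=33 E=60] avail[A=25 B=55 C=30 D=33 E=60] open={}
Step 3: reserve R2 B 7 -> on_hand[A=25 B=55 C=30 D=33 E=60] avail[A=25 B=48 C=30 D=33 E=60] open={R2}
Step 4: commit R2 -> on_hand[A=25 B=48 C=30 D=33 E=60] avail[A=25 B=48 C=30 D=33 E=60] open={}
Step 5: reserve R3 C 3 -> on_hand[A=25 B=48 C=30 D=33 E=60] avail[A=25 B=48 C=27 D=33 E=60] open={R3}
Step 6: reserve R4 B 2 -> on_hand[A=25 B=48 C=30 D=33 E=60] avail[A=25 B=46 C=27 D=33 E=60] open={R3,R4}
Step 7: reserve R5 A 6 -> on_hand[A=25 B=48 C=30 D=33 E=60] avail[A=19 B=46 C=27 D=33 E=60] open={R3,R4,R5}
Step 8: commit R4 -> on_hand[A=25 B=46 C=30 D=33 E=60] avail[A=19 B=46 C=27 D=33 E=60] open={R3,R5}
Step 9: commit R3 -> on_hand[A=25 B=46 C=27 D=33 E=60] avail[A=19 B=46 C=27 D=33 E=60] open={R5}
Step 10: cancel R5 -> on_hand[A=25 B=46 C=27 D=33 E=60] avail[A=25 B=46 C=27 D=33 E=60] open={}
Step 11: reserve R6 E 3 -> on_hand[A=25 B=46 C=27 D=33 E=60] avail[A=25 B=46 C=27 D=33 E=57] open={R6}
Step 12: cancel R6 -> on_hand[A=25 B=46 C=27 D=33 E=60] avail[A=25 B=46 C=27 D=33 E=60] open={}
Step 13: reserve R7 B 4 -> on_hand[A=25 B=46 C=27 D=33 E=60] avail[A=25 B=42 C=27 D=33 E=60] open={R7}
Step 14: commit R7 -> on_hand[A=25 B=42 C=27 D=33 E=60] avail[A=25 B=42 C=27 D=33 E=60] open={}
Step 15: reserve R8 C 6 -> on_hand[A=25 B=42 C=27 D=33 E=60] avail[A=25 B=42 C=21 D=33 E=60] open={R8}
Step 16: cancel R8 -> on_hand[A=25 B=42 C=27 D=33 E=60] avail[A=25 B=42 C=27 D=33 E=60] open={}
Step 17: reserve R9 B 9 -> on_hand[A=25 B=42 C=27 D=33 E=60] avail[A=25 B=33 C=27 D=33 E=60] open={R9}
Step 18: commit R9 -> on_hand[A=25 B=33 C=27 D=33 E=60] avail[A=25 B=33 C=27 D=33 E=60] open={}
Step 19: reserve R10 D 2 -> on_hand[A=25 B=33 C=27 D=33 E=60] avail[A=25 B=33 C=27 D=31 E=60] open={R10}
Step 20: reserve R11 D 6 -> on_hand[A=25 B=33 C=27 D=33 E=60] avail[A=25 B=33 C=27 D=25 E=60] open={R10,R11}
Step 21: commit R11 -> on_hand[A=25 B=33 C=27 D=27 E=60] avail[A=25 B=33 C=27 D=25 E=60] open={R10}
Open reservations: ['R10'] -> 1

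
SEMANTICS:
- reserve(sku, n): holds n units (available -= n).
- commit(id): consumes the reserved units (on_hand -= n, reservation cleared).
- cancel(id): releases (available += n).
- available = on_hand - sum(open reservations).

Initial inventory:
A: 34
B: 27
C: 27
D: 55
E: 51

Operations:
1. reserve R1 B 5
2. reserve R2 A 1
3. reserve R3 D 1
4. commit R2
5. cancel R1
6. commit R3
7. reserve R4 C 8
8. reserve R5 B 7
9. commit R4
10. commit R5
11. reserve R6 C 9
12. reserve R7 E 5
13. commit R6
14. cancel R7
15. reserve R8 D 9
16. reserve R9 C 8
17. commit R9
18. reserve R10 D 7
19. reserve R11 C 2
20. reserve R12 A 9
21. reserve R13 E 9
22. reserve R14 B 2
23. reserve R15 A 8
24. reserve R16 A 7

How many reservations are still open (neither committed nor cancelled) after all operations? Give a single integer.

Answer: 8

Derivation:
Step 1: reserve R1 B 5 -> on_hand[A=34 B=27 C=27 D=55 E=51] avail[A=34 B=22 C=27 D=55 E=51] open={R1}
Step 2: reserve R2 A 1 -> on_hand[A=34 B=27 C=27 D=55 E=51] avail[A=33 B=22 C=27 D=55 E=51] open={R1,R2}
Step 3: reserve R3 D 1 -> on_hand[A=34 B=27 C=27 D=55 E=51] avail[A=33 B=22 C=27 D=54 E=51] open={R1,R2,R3}
Step 4: commit R2 -> on_hand[A=33 B=27 C=27 D=55 E=51] avail[A=33 B=22 C=27 D=54 E=51] open={R1,R3}
Step 5: cancel R1 -> on_hand[A=33 B=27 C=27 D=55 E=51] avail[A=33 B=27 C=27 D=54 E=51] open={R3}
Step 6: commit R3 -> on_hand[A=33 B=27 C=27 D=54 E=51] avail[A=33 B=27 C=27 D=54 E=51] open={}
Step 7: reserve R4 C 8 -> on_hand[A=33 B=27 C=27 D=54 E=51] avail[A=33 B=27 C=19 D=54 E=51] open={R4}
Step 8: reserve R5 B 7 -> on_hand[A=33 B=27 C=27 D=54 E=51] avail[A=33 B=20 C=19 D=54 E=51] open={R4,R5}
Step 9: commit R4 -> on_hand[A=33 B=27 C=19 D=54 E=51] avail[A=33 B=20 C=19 D=54 E=51] open={R5}
Step 10: commit R5 -> on_hand[A=33 B=20 C=19 D=54 E=51] avail[A=33 B=20 C=19 D=54 E=51] open={}
Step 11: reserve R6 C 9 -> on_hand[A=33 B=20 C=19 D=54 E=51] avail[A=33 B=20 C=10 D=54 E=51] open={R6}
Step 12: reserve R7 E 5 -> on_hand[A=33 B=20 C=19 D=54 E=51] avail[A=33 B=20 C=10 D=54 E=46] open={R6,R7}
Step 13: commit R6 -> on_hand[A=33 B=20 C=10 D=54 E=51] avail[A=33 B=20 C=10 D=54 E=46] open={R7}
Step 14: cancel R7 -> on_hand[A=33 B=20 C=10 D=54 E=51] avail[A=33 B=20 C=10 D=54 E=51] open={}
Step 15: reserve R8 D 9 -> on_hand[A=33 B=20 C=10 D=54 E=51] avail[A=33 B=20 C=10 D=45 E=51] open={R8}
Step 16: reserve R9 C 8 -> on_hand[A=33 B=20 C=10 D=54 E=51] avail[A=33 B=20 C=2 D=45 E=51] open={R8,R9}
Step 17: commit R9 -> on_hand[A=33 B=20 C=2 D=54 E=51] avail[A=33 B=20 C=2 D=45 E=51] open={R8}
Step 18: reserve R10 D 7 -> on_hand[A=33 B=20 C=2 D=54 E=51] avail[A=33 B=20 C=2 D=38 E=51] open={R10,R8}
Step 19: reserve R11 C 2 -> on_hand[A=33 B=20 C=2 D=54 E=51] avail[A=33 B=20 C=0 D=38 E=51] open={R10,R11,R8}
Step 20: reserve R12 A 9 -> on_hand[A=33 B=20 C=2 D=54 E=51] avail[A=24 B=20 C=0 D=38 E=51] open={R10,R11,R12,R8}
Step 21: reserve R13 E 9 -> on_hand[A=33 B=20 C=2 D=54 E=51] avail[A=24 B=20 C=0 D=38 E=42] open={R10,R11,R12,R13,R8}
Step 22: reserve R14 B 2 -> on_hand[A=33 B=20 C=2 D=54 E=51] avail[A=24 B=18 C=0 D=38 E=42] open={R10,R11,R12,R13,R14,R8}
Step 23: reserve R15 A 8 -> on_hand[A=33 B=20 C=2 D=54 E=51] avail[A=16 B=18 C=0 D=38 E=42] open={R10,R11,R12,R13,R14,R15,R8}
Step 24: reserve R16 A 7 -> on_hand[A=33 B=20 C=2 D=54 E=51] avail[A=9 B=18 C=0 D=38 E=42] open={R10,R11,R12,R13,R14,R15,R16,R8}
Open reservations: ['R10', 'R11', 'R12', 'R13', 'R14', 'R15', 'R16', 'R8'] -> 8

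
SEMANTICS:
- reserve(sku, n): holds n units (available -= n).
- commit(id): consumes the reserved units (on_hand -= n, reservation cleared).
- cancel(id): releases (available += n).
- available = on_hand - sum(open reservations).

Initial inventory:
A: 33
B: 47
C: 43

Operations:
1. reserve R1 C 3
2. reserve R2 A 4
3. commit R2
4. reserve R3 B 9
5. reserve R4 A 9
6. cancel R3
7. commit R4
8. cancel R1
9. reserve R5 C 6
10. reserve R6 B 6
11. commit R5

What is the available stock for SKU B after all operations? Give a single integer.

Answer: 41

Derivation:
Step 1: reserve R1 C 3 -> on_hand[A=33 B=47 C=43] avail[A=33 B=47 C=40] open={R1}
Step 2: reserve R2 A 4 -> on_hand[A=33 B=47 C=43] avail[A=29 B=47 C=40] open={R1,R2}
Step 3: commit R2 -> on_hand[A=29 B=47 C=43] avail[A=29 B=47 C=40] open={R1}
Step 4: reserve R3 B 9 -> on_hand[A=29 B=47 C=43] avail[A=29 B=38 C=40] open={R1,R3}
Step 5: reserve R4 A 9 -> on_hand[A=29 B=47 C=43] avail[A=20 B=38 C=40] open={R1,R3,R4}
Step 6: cancel R3 -> on_hand[A=29 B=47 C=43] avail[A=20 B=47 C=40] open={R1,R4}
Step 7: commit R4 -> on_hand[A=20 B=47 C=43] avail[A=20 B=47 C=40] open={R1}
Step 8: cancel R1 -> on_hand[A=20 B=47 C=43] avail[A=20 B=47 C=43] open={}
Step 9: reserve R5 C 6 -> on_hand[A=20 B=47 C=43] avail[A=20 B=47 C=37] open={R5}
Step 10: reserve R6 B 6 -> on_hand[A=20 B=47 C=43] avail[A=20 B=41 C=37] open={R5,R6}
Step 11: commit R5 -> on_hand[A=20 B=47 C=37] avail[A=20 B=41 C=37] open={R6}
Final available[B] = 41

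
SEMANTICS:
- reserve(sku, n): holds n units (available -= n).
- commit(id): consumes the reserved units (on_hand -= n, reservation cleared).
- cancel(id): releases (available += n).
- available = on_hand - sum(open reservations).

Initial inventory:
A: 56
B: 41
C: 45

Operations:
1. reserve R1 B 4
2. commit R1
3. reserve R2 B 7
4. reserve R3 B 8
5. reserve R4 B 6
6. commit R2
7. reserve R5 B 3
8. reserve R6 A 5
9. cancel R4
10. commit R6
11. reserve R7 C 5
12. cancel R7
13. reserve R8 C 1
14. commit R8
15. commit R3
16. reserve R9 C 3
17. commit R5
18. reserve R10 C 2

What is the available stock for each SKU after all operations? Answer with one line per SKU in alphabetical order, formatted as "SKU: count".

Answer: A: 51
B: 19
C: 39

Derivation:
Step 1: reserve R1 B 4 -> on_hand[A=56 B=41 C=45] avail[A=56 B=37 C=45] open={R1}
Step 2: commit R1 -> on_hand[A=56 B=37 C=45] avail[A=56 B=37 C=45] open={}
Step 3: reserve R2 B 7 -> on_hand[A=56 B=37 C=45] avail[A=56 B=30 C=45] open={R2}
Step 4: reserve R3 B 8 -> on_hand[A=56 B=37 C=45] avail[A=56 B=22 C=45] open={R2,R3}
Step 5: reserve R4 B 6 -> on_hand[A=56 B=37 C=45] avail[A=56 B=16 C=45] open={R2,R3,R4}
Step 6: commit R2 -> on_hand[A=56 B=30 C=45] avail[A=56 B=16 C=45] open={R3,R4}
Step 7: reserve R5 B 3 -> on_hand[A=56 B=30 C=45] avail[A=56 B=13 C=45] open={R3,R4,R5}
Step 8: reserve R6 A 5 -> on_hand[A=56 B=30 C=45] avail[A=51 B=13 C=45] open={R3,R4,R5,R6}
Step 9: cancel R4 -> on_hand[A=56 B=30 C=45] avail[A=51 B=19 C=45] open={R3,R5,R6}
Step 10: commit R6 -> on_hand[A=51 B=30 C=45] avail[A=51 B=19 C=45] open={R3,R5}
Step 11: reserve R7 C 5 -> on_hand[A=51 B=30 C=45] avail[A=51 B=19 C=40] open={R3,R5,R7}
Step 12: cancel R7 -> on_hand[A=51 B=30 C=45] avail[A=51 B=19 C=45] open={R3,R5}
Step 13: reserve R8 C 1 -> on_hand[A=51 B=30 C=45] avail[A=51 B=19 C=44] open={R3,R5,R8}
Step 14: commit R8 -> on_hand[A=51 B=30 C=44] avail[A=51 B=19 C=44] open={R3,R5}
Step 15: commit R3 -> on_hand[A=51 B=22 C=44] avail[A=51 B=19 C=44] open={R5}
Step 16: reserve R9 C 3 -> on_hand[A=51 B=22 C=44] avail[A=51 B=19 C=41] open={R5,R9}
Step 17: commit R5 -> on_hand[A=51 B=19 C=44] avail[A=51 B=19 C=41] open={R9}
Step 18: reserve R10 C 2 -> on_hand[A=51 B=19 C=44] avail[A=51 B=19 C=39] open={R10,R9}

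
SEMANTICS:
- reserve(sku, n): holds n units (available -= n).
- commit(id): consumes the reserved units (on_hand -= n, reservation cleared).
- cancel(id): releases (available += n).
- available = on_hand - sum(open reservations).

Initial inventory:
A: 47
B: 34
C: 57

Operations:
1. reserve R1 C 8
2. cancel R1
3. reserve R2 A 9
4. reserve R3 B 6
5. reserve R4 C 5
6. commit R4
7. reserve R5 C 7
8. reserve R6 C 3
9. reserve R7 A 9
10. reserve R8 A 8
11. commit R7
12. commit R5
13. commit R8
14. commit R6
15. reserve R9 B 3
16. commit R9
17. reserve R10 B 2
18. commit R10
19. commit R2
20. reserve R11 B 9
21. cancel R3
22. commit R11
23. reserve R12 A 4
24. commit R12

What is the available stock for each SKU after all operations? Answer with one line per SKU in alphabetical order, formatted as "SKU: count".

Step 1: reserve R1 C 8 -> on_hand[A=47 B=34 C=57] avail[A=47 B=34 C=49] open={R1}
Step 2: cancel R1 -> on_hand[A=47 B=34 C=57] avail[A=47 B=34 C=57] open={}
Step 3: reserve R2 A 9 -> on_hand[A=47 B=34 C=57] avail[A=38 B=34 C=57] open={R2}
Step 4: reserve R3 B 6 -> on_hand[A=47 B=34 C=57] avail[A=38 B=28 C=57] open={R2,R3}
Step 5: reserve R4 C 5 -> on_hand[A=47 B=34 C=57] avail[A=38 B=28 C=52] open={R2,R3,R4}
Step 6: commit R4 -> on_hand[A=47 B=34 C=52] avail[A=38 B=28 C=52] open={R2,R3}
Step 7: reserve R5 C 7 -> on_hand[A=47 B=34 C=52] avail[A=38 B=28 C=45] open={R2,R3,R5}
Step 8: reserve R6 C 3 -> on_hand[A=47 B=34 C=52] avail[A=38 B=28 C=42] open={R2,R3,R5,R6}
Step 9: reserve R7 A 9 -> on_hand[A=47 B=34 C=52] avail[A=29 B=28 C=42] open={R2,R3,R5,R6,R7}
Step 10: reserve R8 A 8 -> on_hand[A=47 B=34 C=52] avail[A=21 B=28 C=42] open={R2,R3,R5,R6,R7,R8}
Step 11: commit R7 -> on_hand[A=38 B=34 C=52] avail[A=21 B=28 C=42] open={R2,R3,R5,R6,R8}
Step 12: commit R5 -> on_hand[A=38 B=34 C=45] avail[A=21 B=28 C=42] open={R2,R3,R6,R8}
Step 13: commit R8 -> on_hand[A=30 B=34 C=45] avail[A=21 B=28 C=42] open={R2,R3,R6}
Step 14: commit R6 -> on_hand[A=30 B=34 C=42] avail[A=21 B=28 C=42] open={R2,R3}
Step 15: reserve R9 B 3 -> on_hand[A=30 B=34 C=42] avail[A=21 B=25 C=42] open={R2,R3,R9}
Step 16: commit R9 -> on_hand[A=30 B=31 C=42] avail[A=21 B=25 C=42] open={R2,R3}
Step 17: reserve R10 B 2 -> on_hand[A=30 B=31 C=42] avail[A=21 B=23 C=42] open={R10,R2,R3}
Step 18: commit R10 -> on_hand[A=30 B=29 C=42] avail[A=21 B=23 C=42] open={R2,R3}
Step 19: commit R2 -> on_hand[A=21 B=29 C=42] avail[A=21 B=23 C=42] open={R3}
Step 20: reserve R11 B 9 -> on_hand[A=21 B=29 C=42] avail[A=21 B=14 C=42] open={R11,R3}
Step 21: cancel R3 -> on_hand[A=21 B=29 C=42] avail[A=21 B=20 C=42] open={R11}
Step 22: commit R11 -> on_hand[A=21 B=20 C=42] avail[A=21 B=20 C=42] open={}
Step 23: reserve R12 A 4 -> on_hand[A=21 B=20 C=42] avail[A=17 B=20 C=42] open={R12}
Step 24: commit R12 -> on_hand[A=17 B=20 C=42] avail[A=17 B=20 C=42] open={}

Answer: A: 17
B: 20
C: 42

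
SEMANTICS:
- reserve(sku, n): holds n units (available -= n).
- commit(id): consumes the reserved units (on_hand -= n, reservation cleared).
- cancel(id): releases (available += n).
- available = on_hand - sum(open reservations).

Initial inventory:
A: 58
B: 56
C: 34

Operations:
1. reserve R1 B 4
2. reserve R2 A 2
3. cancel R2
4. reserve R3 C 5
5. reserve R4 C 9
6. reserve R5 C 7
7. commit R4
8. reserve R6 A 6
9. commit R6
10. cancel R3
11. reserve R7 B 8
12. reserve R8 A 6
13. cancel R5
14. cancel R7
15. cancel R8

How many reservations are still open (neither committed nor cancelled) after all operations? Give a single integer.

Step 1: reserve R1 B 4 -> on_hand[A=58 B=56 C=34] avail[A=58 B=52 C=34] open={R1}
Step 2: reserve R2 A 2 -> on_hand[A=58 B=56 C=34] avail[A=56 B=52 C=34] open={R1,R2}
Step 3: cancel R2 -> on_hand[A=58 B=56 C=34] avail[A=58 B=52 C=34] open={R1}
Step 4: reserve R3 C 5 -> on_hand[A=58 B=56 C=34] avail[A=58 B=52 C=29] open={R1,R3}
Step 5: reserve R4 C 9 -> on_hand[A=58 B=56 C=34] avail[A=58 B=52 C=20] open={R1,R3,R4}
Step 6: reserve R5 C 7 -> on_hand[A=58 B=56 C=34] avail[A=58 B=52 C=13] open={R1,R3,R4,R5}
Step 7: commit R4 -> on_hand[A=58 B=56 C=25] avail[A=58 B=52 C=13] open={R1,R3,R5}
Step 8: reserve R6 A 6 -> on_hand[A=58 B=56 C=25] avail[A=52 B=52 C=13] open={R1,R3,R5,R6}
Step 9: commit R6 -> on_hand[A=52 B=56 C=25] avail[A=52 B=52 C=13] open={R1,R3,R5}
Step 10: cancel R3 -> on_hand[A=52 B=56 C=25] avail[A=52 B=52 C=18] open={R1,R5}
Step 11: reserve R7 B 8 -> on_hand[A=52 B=56 C=25] avail[A=52 B=44 C=18] open={R1,R5,R7}
Step 12: reserve R8 A 6 -> on_hand[A=52 B=56 C=25] avail[A=46 B=44 C=18] open={R1,R5,R7,R8}
Step 13: cancel R5 -> on_hand[A=52 B=56 C=25] avail[A=46 B=44 C=25] open={R1,R7,R8}
Step 14: cancel R7 -> on_hand[A=52 B=56 C=25] avail[A=46 B=52 C=25] open={R1,R8}
Step 15: cancel R8 -> on_hand[A=52 B=56 C=25] avail[A=52 B=52 C=25] open={R1}
Open reservations: ['R1'] -> 1

Answer: 1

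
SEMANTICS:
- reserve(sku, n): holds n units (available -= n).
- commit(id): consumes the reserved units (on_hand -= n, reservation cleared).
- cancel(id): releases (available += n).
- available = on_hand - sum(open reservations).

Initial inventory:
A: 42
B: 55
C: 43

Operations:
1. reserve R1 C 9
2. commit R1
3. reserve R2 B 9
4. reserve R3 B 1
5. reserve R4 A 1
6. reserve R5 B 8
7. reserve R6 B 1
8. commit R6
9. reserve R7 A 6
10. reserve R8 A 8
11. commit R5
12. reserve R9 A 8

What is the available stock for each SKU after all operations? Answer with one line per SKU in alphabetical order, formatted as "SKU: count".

Answer: A: 19
B: 36
C: 34

Derivation:
Step 1: reserve R1 C 9 -> on_hand[A=42 B=55 C=43] avail[A=42 B=55 C=34] open={R1}
Step 2: commit R1 -> on_hand[A=42 B=55 C=34] avail[A=42 B=55 C=34] open={}
Step 3: reserve R2 B 9 -> on_hand[A=42 B=55 C=34] avail[A=42 B=46 C=34] open={R2}
Step 4: reserve R3 B 1 -> on_hand[A=42 B=55 C=34] avail[A=42 B=45 C=34] open={R2,R3}
Step 5: reserve R4 A 1 -> on_hand[A=42 B=55 C=34] avail[A=41 B=45 C=34] open={R2,R3,R4}
Step 6: reserve R5 B 8 -> on_hand[A=42 B=55 C=34] avail[A=41 B=37 C=34] open={R2,R3,R4,R5}
Step 7: reserve R6 B 1 -> on_hand[A=42 B=55 C=34] avail[A=41 B=36 C=34] open={R2,R3,R4,R5,R6}
Step 8: commit R6 -> on_hand[A=42 B=54 C=34] avail[A=41 B=36 C=34] open={R2,R3,R4,R5}
Step 9: reserve R7 A 6 -> on_hand[A=42 B=54 C=34] avail[A=35 B=36 C=34] open={R2,R3,R4,R5,R7}
Step 10: reserve R8 A 8 -> on_hand[A=42 B=54 C=34] avail[A=27 B=36 C=34] open={R2,R3,R4,R5,R7,R8}
Step 11: commit R5 -> on_hand[A=42 B=46 C=34] avail[A=27 B=36 C=34] open={R2,R3,R4,R7,R8}
Step 12: reserve R9 A 8 -> on_hand[A=42 B=46 C=34] avail[A=19 B=36 C=34] open={R2,R3,R4,R7,R8,R9}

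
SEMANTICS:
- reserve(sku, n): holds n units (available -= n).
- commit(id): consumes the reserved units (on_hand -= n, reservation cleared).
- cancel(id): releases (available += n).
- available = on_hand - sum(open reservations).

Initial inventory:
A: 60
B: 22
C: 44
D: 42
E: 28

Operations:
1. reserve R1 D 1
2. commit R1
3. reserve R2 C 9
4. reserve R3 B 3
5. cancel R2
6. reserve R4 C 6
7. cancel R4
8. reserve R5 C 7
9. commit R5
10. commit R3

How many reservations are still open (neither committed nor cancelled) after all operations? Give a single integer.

Answer: 0

Derivation:
Step 1: reserve R1 D 1 -> on_hand[A=60 B=22 C=44 D=42 E=28] avail[A=60 B=22 C=44 D=41 E=28] open={R1}
Step 2: commit R1 -> on_hand[A=60 B=22 C=44 D=41 E=28] avail[A=60 B=22 C=44 D=41 E=28] open={}
Step 3: reserve R2 C 9 -> on_hand[A=60 B=22 C=44 D=41 E=28] avail[A=60 B=22 C=35 D=41 E=28] open={R2}
Step 4: reserve R3 B 3 -> on_hand[A=60 B=22 C=44 D=41 E=28] avail[A=60 B=19 C=35 D=41 E=28] open={R2,R3}
Step 5: cancel R2 -> on_hand[A=60 B=22 C=44 D=41 E=28] avail[A=60 B=19 C=44 D=41 E=28] open={R3}
Step 6: reserve R4 C 6 -> on_hand[A=60 B=22 C=44 D=41 E=28] avail[A=60 B=19 C=38 D=41 E=28] open={R3,R4}
Step 7: cancel R4 -> on_hand[A=60 B=22 C=44 D=41 E=28] avail[A=60 B=19 C=44 D=41 E=28] open={R3}
Step 8: reserve R5 C 7 -> on_hand[A=60 B=22 C=44 D=41 E=28] avail[A=60 B=19 C=37 D=41 E=28] open={R3,R5}
Step 9: commit R5 -> on_hand[A=60 B=22 C=37 D=41 E=28] avail[A=60 B=19 C=37 D=41 E=28] open={R3}
Step 10: commit R3 -> on_hand[A=60 B=19 C=37 D=41 E=28] avail[A=60 B=19 C=37 D=41 E=28] open={}
Open reservations: [] -> 0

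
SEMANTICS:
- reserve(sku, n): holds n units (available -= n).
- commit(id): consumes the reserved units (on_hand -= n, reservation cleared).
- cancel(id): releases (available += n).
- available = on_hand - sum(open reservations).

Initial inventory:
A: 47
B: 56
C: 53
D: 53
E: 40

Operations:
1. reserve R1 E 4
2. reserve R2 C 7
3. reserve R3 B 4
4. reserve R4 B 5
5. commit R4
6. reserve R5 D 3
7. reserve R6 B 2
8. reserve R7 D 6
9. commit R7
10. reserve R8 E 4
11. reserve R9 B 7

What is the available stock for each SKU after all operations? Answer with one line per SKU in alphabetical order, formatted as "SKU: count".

Answer: A: 47
B: 38
C: 46
D: 44
E: 32

Derivation:
Step 1: reserve R1 E 4 -> on_hand[A=47 B=56 C=53 D=53 E=40] avail[A=47 B=56 C=53 D=53 E=36] open={R1}
Step 2: reserve R2 C 7 -> on_hand[A=47 B=56 C=53 D=53 E=40] avail[A=47 B=56 C=46 D=53 E=36] open={R1,R2}
Step 3: reserve R3 B 4 -> on_hand[A=47 B=56 C=53 D=53 E=40] avail[A=47 B=52 C=46 D=53 E=36] open={R1,R2,R3}
Step 4: reserve R4 B 5 -> on_hand[A=47 B=56 C=53 D=53 E=40] avail[A=47 B=47 C=46 D=53 E=36] open={R1,R2,R3,R4}
Step 5: commit R4 -> on_hand[A=47 B=51 C=53 D=53 E=40] avail[A=47 B=47 C=46 D=53 E=36] open={R1,R2,R3}
Step 6: reserve R5 D 3 -> on_hand[A=47 B=51 C=53 D=53 E=40] avail[A=47 B=47 C=46 D=50 E=36] open={R1,R2,R3,R5}
Step 7: reserve R6 B 2 -> on_hand[A=47 B=51 C=53 D=53 E=40] avail[A=47 B=45 C=46 D=50 E=36] open={R1,R2,R3,R5,R6}
Step 8: reserve R7 D 6 -> on_hand[A=47 B=51 C=53 D=53 E=40] avail[A=47 B=45 C=46 D=44 E=36] open={R1,R2,R3,R5,R6,R7}
Step 9: commit R7 -> on_hand[A=47 B=51 C=53 D=47 E=40] avail[A=47 B=45 C=46 D=44 E=36] open={R1,R2,R3,R5,R6}
Step 10: reserve R8 E 4 -> on_hand[A=47 B=51 C=53 D=47 E=40] avail[A=47 B=45 C=46 D=44 E=32] open={R1,R2,R3,R5,R6,R8}
Step 11: reserve R9 B 7 -> on_hand[A=47 B=51 C=53 D=47 E=40] avail[A=47 B=38 C=46 D=44 E=32] open={R1,R2,R3,R5,R6,R8,R9}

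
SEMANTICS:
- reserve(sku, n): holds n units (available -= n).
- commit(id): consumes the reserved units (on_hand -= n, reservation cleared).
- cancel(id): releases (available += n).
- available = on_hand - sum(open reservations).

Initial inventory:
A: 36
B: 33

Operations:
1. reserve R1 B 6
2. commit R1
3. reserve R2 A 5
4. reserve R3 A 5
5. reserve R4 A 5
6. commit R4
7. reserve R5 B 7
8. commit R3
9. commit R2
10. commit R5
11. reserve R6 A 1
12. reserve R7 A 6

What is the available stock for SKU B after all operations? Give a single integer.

Step 1: reserve R1 B 6 -> on_hand[A=36 B=33] avail[A=36 B=27] open={R1}
Step 2: commit R1 -> on_hand[A=36 B=27] avail[A=36 B=27] open={}
Step 3: reserve R2 A 5 -> on_hand[A=36 B=27] avail[A=31 B=27] open={R2}
Step 4: reserve R3 A 5 -> on_hand[A=36 B=27] avail[A=26 B=27] open={R2,R3}
Step 5: reserve R4 A 5 -> on_hand[A=36 B=27] avail[A=21 B=27] open={R2,R3,R4}
Step 6: commit R4 -> on_hand[A=31 B=27] avail[A=21 B=27] open={R2,R3}
Step 7: reserve R5 B 7 -> on_hand[A=31 B=27] avail[A=21 B=20] open={R2,R3,R5}
Step 8: commit R3 -> on_hand[A=26 B=27] avail[A=21 B=20] open={R2,R5}
Step 9: commit R2 -> on_hand[A=21 B=27] avail[A=21 B=20] open={R5}
Step 10: commit R5 -> on_hand[A=21 B=20] avail[A=21 B=20] open={}
Step 11: reserve R6 A 1 -> on_hand[A=21 B=20] avail[A=20 B=20] open={R6}
Step 12: reserve R7 A 6 -> on_hand[A=21 B=20] avail[A=14 B=20] open={R6,R7}
Final available[B] = 20

Answer: 20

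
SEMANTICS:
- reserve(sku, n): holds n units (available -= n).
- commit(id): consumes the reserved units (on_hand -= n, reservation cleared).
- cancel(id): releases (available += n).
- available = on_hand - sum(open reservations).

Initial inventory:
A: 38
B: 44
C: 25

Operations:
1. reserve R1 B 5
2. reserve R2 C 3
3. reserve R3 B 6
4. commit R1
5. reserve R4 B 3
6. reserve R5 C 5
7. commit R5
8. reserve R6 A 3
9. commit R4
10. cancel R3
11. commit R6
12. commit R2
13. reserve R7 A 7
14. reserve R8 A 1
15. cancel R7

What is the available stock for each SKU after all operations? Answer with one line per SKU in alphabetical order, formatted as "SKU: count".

Step 1: reserve R1 B 5 -> on_hand[A=38 B=44 C=25] avail[A=38 B=39 C=25] open={R1}
Step 2: reserve R2 C 3 -> on_hand[A=38 B=44 C=25] avail[A=38 B=39 C=22] open={R1,R2}
Step 3: reserve R3 B 6 -> on_hand[A=38 B=44 C=25] avail[A=38 B=33 C=22] open={R1,R2,R3}
Step 4: commit R1 -> on_hand[A=38 B=39 C=25] avail[A=38 B=33 C=22] open={R2,R3}
Step 5: reserve R4 B 3 -> on_hand[A=38 B=39 C=25] avail[A=38 B=30 C=22] open={R2,R3,R4}
Step 6: reserve R5 C 5 -> on_hand[A=38 B=39 C=25] avail[A=38 B=30 C=17] open={R2,R3,R4,R5}
Step 7: commit R5 -> on_hand[A=38 B=39 C=20] avail[A=38 B=30 C=17] open={R2,R3,R4}
Step 8: reserve R6 A 3 -> on_hand[A=38 B=39 C=20] avail[A=35 B=30 C=17] open={R2,R3,R4,R6}
Step 9: commit R4 -> on_hand[A=38 B=36 C=20] avail[A=35 B=30 C=17] open={R2,R3,R6}
Step 10: cancel R3 -> on_hand[A=38 B=36 C=20] avail[A=35 B=36 C=17] open={R2,R6}
Step 11: commit R6 -> on_hand[A=35 B=36 C=20] avail[A=35 B=36 C=17] open={R2}
Step 12: commit R2 -> on_hand[A=35 B=36 C=17] avail[A=35 B=36 C=17] open={}
Step 13: reserve R7 A 7 -> on_hand[A=35 B=36 C=17] avail[A=28 B=36 C=17] open={R7}
Step 14: reserve R8 A 1 -> on_hand[A=35 B=36 C=17] avail[A=27 B=36 C=17] open={R7,R8}
Step 15: cancel R7 -> on_hand[A=35 B=36 C=17] avail[A=34 B=36 C=17] open={R8}

Answer: A: 34
B: 36
C: 17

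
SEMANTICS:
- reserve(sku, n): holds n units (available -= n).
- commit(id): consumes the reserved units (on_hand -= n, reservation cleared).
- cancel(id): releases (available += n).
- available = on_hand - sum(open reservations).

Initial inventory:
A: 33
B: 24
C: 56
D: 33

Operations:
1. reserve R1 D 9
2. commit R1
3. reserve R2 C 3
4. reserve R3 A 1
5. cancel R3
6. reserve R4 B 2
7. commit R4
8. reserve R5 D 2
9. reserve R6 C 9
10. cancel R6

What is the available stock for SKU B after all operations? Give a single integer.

Step 1: reserve R1 D 9 -> on_hand[A=33 B=24 C=56 D=33] avail[A=33 B=24 C=56 D=24] open={R1}
Step 2: commit R1 -> on_hand[A=33 B=24 C=56 D=24] avail[A=33 B=24 C=56 D=24] open={}
Step 3: reserve R2 C 3 -> on_hand[A=33 B=24 C=56 D=24] avail[A=33 B=24 C=53 D=24] open={R2}
Step 4: reserve R3 A 1 -> on_hand[A=33 B=24 C=56 D=24] avail[A=32 B=24 C=53 D=24] open={R2,R3}
Step 5: cancel R3 -> on_hand[A=33 B=24 C=56 D=24] avail[A=33 B=24 C=53 D=24] open={R2}
Step 6: reserve R4 B 2 -> on_hand[A=33 B=24 C=56 D=24] avail[A=33 B=22 C=53 D=24] open={R2,R4}
Step 7: commit R4 -> on_hand[A=33 B=22 C=56 D=24] avail[A=33 B=22 C=53 D=24] open={R2}
Step 8: reserve R5 D 2 -> on_hand[A=33 B=22 C=56 D=24] avail[A=33 B=22 C=53 D=22] open={R2,R5}
Step 9: reserve R6 C 9 -> on_hand[A=33 B=22 C=56 D=24] avail[A=33 B=22 C=44 D=22] open={R2,R5,R6}
Step 10: cancel R6 -> on_hand[A=33 B=22 C=56 D=24] avail[A=33 B=22 C=53 D=22] open={R2,R5}
Final available[B] = 22

Answer: 22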